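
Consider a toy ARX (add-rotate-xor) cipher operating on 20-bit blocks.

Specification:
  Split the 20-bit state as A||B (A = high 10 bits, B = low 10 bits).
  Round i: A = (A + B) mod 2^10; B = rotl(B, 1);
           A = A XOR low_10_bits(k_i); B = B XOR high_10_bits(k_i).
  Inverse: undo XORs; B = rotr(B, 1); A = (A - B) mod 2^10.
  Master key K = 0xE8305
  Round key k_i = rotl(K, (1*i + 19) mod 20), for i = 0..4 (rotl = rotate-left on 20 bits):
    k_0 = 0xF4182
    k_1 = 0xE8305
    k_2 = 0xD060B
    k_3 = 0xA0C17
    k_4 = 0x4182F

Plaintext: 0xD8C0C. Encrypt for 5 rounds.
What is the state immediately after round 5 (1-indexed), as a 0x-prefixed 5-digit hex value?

s_0 = plaintext = 0xD8C0C
s_1 = Round(s_0, k_0) = 0xBB7C8
s_2 = Round(s_1, k_1) = 0x6C031
s_3 = Round(s_2, k_2) = 0xFAB23
s_4 = Round(s_3, k_3) = 0xC68C4
s_5 = Round(s_4, k_4) = 0xFC48E

0xFC48E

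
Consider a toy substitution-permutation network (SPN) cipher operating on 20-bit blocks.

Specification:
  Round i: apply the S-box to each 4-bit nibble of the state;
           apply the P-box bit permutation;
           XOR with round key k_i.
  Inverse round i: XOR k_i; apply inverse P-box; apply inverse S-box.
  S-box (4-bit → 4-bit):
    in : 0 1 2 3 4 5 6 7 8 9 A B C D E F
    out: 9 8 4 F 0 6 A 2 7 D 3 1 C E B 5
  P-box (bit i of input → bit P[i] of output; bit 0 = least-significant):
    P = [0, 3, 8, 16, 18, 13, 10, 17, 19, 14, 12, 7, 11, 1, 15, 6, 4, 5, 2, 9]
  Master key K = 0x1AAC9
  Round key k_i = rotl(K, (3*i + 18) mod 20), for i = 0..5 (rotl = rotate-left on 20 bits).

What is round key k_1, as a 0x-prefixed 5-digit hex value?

0x35592

K = 0x1AAC9
k_0 = rotl(K, (3*0+18) mod 20) = rotl(K, 18) = 0x46AB2
k_1 = rotl(K, (3*1+18) mod 20) = rotl(K, 1) = 0x35592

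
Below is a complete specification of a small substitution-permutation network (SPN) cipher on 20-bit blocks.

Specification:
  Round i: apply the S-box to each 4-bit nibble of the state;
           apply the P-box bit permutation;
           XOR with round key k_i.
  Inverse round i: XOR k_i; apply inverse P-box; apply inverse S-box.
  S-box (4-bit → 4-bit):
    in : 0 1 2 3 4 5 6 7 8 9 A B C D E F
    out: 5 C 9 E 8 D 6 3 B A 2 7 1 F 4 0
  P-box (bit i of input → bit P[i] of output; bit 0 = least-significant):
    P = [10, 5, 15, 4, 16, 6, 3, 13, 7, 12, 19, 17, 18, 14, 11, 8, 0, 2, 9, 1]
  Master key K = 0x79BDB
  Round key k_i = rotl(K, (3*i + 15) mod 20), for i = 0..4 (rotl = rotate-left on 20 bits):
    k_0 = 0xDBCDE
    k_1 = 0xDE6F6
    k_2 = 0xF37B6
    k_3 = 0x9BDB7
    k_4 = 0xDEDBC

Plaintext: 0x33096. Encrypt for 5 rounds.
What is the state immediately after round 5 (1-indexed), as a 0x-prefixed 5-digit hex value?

s_0 = plaintext = 0x33096
s_1 = Round(s_0, k_0) = 0x55738
s_2 = Round(s_1, k_1) = 0x9D90D
s_3 = Round(s_2, k_2) = 0x8EA88
s_4 = Round(s_3, k_3) = 0x881C0
s_5 = Round(s_4, k_4) = 0x228BB

0x228BB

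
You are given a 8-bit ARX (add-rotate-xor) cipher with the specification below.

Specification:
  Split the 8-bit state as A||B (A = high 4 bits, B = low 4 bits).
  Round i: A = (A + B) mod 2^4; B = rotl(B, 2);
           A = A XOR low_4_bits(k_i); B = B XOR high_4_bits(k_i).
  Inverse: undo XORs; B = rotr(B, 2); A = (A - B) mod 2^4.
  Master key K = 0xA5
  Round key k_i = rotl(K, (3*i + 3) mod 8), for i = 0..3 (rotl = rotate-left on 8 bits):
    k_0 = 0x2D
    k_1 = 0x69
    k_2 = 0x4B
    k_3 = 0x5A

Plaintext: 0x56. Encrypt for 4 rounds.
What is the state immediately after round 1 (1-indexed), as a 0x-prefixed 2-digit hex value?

0x6B

s_0 = plaintext = 0x56
s_1 = Round(s_0, k_0) = 0x6B
s_2 = Round(s_1, k_1) = 0x88
s_3 = Round(s_2, k_2) = 0xB6
s_4 = Round(s_3, k_3) = 0xBC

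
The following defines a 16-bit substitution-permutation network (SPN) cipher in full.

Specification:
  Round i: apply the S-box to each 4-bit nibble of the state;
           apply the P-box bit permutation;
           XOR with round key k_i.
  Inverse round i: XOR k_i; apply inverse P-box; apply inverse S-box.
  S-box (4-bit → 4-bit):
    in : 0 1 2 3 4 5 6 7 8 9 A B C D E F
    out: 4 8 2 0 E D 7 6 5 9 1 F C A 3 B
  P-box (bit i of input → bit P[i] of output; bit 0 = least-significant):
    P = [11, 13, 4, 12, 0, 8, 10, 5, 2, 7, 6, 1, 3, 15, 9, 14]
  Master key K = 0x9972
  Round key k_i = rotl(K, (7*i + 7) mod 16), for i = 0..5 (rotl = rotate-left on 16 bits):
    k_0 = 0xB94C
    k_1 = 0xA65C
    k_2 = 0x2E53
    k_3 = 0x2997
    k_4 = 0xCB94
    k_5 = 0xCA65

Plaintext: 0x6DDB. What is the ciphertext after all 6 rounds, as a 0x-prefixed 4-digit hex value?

0x9C1D

s_0 = plaintext = 0x6DDB
s_1 = Round(s_0, k_0) = 0x02F6
s_2 = Round(s_1, k_1) = 0x8DED
s_3 = Round(s_2, k_2) = 0x1DD8
s_4 = Round(s_3, k_3) = 0x6025
s_5 = Round(s_4, k_4) = 0x50CC
s_6 = Round(s_5, k_5) = 0x9C1D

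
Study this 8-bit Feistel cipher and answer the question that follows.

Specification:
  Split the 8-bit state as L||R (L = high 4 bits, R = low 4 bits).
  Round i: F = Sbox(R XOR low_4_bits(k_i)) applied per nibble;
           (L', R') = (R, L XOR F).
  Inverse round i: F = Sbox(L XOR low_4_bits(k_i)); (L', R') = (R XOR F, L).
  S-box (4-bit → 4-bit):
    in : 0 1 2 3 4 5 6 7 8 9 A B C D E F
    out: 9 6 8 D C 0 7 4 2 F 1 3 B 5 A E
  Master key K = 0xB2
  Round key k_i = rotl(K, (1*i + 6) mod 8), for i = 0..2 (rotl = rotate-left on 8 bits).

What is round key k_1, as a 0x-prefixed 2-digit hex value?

K = 0xB2
k_0 = rotl(K, (1*0+6) mod 8) = rotl(K, 6) = 0xAC
k_1 = rotl(K, (1*1+6) mod 8) = rotl(K, 7) = 0x59

0x59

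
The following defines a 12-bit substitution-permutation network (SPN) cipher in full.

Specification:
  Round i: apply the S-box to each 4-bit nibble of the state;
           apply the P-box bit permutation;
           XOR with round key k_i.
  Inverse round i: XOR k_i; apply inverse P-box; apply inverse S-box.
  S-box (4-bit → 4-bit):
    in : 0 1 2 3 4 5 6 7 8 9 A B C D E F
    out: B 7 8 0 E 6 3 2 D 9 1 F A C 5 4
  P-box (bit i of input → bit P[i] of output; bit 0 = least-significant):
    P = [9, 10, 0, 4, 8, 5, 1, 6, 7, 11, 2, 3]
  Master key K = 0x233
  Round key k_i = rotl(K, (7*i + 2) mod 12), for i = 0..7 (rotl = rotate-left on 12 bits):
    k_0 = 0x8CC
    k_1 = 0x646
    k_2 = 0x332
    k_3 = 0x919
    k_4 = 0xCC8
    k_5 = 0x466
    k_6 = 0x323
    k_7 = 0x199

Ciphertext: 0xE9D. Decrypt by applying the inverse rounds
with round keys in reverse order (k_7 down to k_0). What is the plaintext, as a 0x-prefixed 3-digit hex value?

0x04E

s_0 = ciphertext = 0xE9D
s_1 = InvRound(s_0, k_7) = 0x5A6
s_2 = InvRound(s_1, k_6) = 0xE31
s_3 = InvRound(s_2, k_5) = 0x5D8
s_4 = InvRound(s_3, k_4) = 0x7A2
s_5 = InvRound(s_4, k_3) = 0x05B
s_6 = InvRound(s_5, k_2) = 0x20E
s_7 = InvRound(s_6, k_1) = 0x227
s_8 = InvRound(s_7, k_0) = 0x04E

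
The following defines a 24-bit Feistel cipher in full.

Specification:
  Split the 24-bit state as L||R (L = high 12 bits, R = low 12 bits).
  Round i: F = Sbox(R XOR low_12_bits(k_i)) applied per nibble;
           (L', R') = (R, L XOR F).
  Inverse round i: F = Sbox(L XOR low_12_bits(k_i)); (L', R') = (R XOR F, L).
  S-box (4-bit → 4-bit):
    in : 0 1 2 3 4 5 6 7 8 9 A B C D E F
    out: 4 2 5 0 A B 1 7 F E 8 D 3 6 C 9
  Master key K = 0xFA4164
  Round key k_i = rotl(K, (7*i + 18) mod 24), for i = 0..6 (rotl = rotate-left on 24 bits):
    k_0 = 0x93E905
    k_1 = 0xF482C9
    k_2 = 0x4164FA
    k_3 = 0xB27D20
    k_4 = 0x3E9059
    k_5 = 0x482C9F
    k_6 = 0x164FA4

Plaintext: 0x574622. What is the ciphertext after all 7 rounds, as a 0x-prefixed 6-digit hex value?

s_0 = plaintext = 0x574622
s_1 = Round(s_0, k_0) = 0x622C23
s_2 = Round(s_1, k_1) = 0xC23AEA
s_3 = Round(s_2, k_2) = 0xAEA007
s_4 = Round(s_3, k_3) = 0x007CBD
s_5 = Round(s_4, k_4) = 0xCBD3CD
s_6 = Round(s_5, k_5) = 0x3CD508
s_7 = Round(s_6, k_6) = 0x508B4E

0x508B4E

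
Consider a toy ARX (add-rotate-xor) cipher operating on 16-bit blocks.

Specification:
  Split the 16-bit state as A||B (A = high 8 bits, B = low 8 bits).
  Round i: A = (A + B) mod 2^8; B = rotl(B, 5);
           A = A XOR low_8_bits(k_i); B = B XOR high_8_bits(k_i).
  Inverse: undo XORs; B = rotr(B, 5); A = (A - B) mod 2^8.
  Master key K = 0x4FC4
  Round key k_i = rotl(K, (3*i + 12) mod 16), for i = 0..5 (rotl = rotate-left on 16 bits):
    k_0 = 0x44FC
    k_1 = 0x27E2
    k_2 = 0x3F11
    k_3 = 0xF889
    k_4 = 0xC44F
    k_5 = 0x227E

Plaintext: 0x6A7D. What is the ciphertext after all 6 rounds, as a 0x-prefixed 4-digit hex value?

s_0 = plaintext = 0x6A7D
s_1 = Round(s_0, k_0) = 0x1BEB
s_2 = Round(s_1, k_1) = 0xE45A
s_3 = Round(s_2, k_2) = 0x2F74
s_4 = Round(s_3, k_3) = 0x2A76
s_5 = Round(s_4, k_4) = 0xEF0A
s_6 = Round(s_5, k_5) = 0x8763

0x8763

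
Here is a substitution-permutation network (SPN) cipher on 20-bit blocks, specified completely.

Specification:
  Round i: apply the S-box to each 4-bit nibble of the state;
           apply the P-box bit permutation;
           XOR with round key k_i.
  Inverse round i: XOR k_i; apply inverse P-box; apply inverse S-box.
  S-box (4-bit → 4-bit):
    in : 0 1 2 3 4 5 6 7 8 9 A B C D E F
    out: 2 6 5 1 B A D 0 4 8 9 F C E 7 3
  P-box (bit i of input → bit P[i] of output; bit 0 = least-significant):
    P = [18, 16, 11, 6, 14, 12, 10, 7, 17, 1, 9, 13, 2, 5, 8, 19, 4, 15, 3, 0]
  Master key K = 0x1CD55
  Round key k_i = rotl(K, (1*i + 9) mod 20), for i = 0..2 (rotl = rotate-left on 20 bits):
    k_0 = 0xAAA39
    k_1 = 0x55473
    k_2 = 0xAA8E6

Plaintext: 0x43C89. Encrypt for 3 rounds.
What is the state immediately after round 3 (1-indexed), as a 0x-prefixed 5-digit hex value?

s_0 = plaintext = 0x43C89
s_1 = Round(s_0, k_0) = 0xA0C6C
s_2 = Round(s_1, k_1) = 0x53A82
s_3 = Round(s_2, k_2) = 0xC04E3

0xC04E3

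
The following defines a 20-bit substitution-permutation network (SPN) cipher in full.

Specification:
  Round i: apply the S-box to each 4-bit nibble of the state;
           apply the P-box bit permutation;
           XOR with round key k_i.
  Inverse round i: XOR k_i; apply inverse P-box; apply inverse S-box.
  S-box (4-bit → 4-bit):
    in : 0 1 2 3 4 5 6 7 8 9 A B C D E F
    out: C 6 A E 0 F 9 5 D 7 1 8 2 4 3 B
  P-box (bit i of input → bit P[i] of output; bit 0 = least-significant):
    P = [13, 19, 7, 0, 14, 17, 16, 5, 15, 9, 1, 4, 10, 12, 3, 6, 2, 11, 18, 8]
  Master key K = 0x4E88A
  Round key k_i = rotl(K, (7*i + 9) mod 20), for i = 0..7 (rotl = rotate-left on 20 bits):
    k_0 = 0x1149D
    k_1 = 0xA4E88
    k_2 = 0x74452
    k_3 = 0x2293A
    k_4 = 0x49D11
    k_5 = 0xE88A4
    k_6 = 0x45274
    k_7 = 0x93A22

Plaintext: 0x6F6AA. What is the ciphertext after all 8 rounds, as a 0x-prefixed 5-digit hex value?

s_0 = plaintext = 0x6F6AA
s_1 = Round(s_0, k_0) = 0x1E1C9
s_2 = Round(s_1, k_1) = 0x4700A
s_3 = Round(s_2, k_2) = 0x66068
s_4 = Round(s_3, k_3) = 0x24CCD
s_5 = Round(s_4, k_4) = 0x69691
s_6 = Round(s_5, k_5) = 0x55D38
s_7 = Round(s_6, k_6) = 0x36F9B
s_8 = Round(s_7, k_7) = 0xEF573

0xEF573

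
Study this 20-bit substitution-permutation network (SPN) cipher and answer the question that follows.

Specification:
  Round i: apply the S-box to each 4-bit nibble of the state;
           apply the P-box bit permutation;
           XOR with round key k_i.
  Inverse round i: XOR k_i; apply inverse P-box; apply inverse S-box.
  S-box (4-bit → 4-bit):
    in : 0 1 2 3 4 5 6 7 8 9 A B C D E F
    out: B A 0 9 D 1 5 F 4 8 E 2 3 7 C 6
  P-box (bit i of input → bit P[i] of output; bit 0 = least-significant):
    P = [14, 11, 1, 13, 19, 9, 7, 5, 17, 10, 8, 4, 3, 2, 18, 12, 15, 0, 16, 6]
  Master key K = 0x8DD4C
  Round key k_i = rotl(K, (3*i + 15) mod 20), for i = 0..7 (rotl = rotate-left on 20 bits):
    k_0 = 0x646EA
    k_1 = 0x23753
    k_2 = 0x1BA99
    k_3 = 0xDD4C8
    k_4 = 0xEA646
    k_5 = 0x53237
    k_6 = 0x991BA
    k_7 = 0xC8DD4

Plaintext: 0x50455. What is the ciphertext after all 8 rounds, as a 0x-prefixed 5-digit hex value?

0xE87F5

s_0 = plaintext = 0x50455
s_1 = Round(s_0, k_0) = 0xC97F6
s_2 = Round(s_1, k_1) = 0x0E0C0
s_3 = Round(s_2, k_2) = 0xF44C8
s_4 = Round(s_3, k_3) = 0x2C7D3
s_5 = Round(s_4, k_4) = 0x4C1DA
s_6 = Round(s_5, k_5) = 0xC9CE9
s_7 = Round(s_6, k_6) = 0xB251B
s_8 = Round(s_7, k_7) = 0xE87F5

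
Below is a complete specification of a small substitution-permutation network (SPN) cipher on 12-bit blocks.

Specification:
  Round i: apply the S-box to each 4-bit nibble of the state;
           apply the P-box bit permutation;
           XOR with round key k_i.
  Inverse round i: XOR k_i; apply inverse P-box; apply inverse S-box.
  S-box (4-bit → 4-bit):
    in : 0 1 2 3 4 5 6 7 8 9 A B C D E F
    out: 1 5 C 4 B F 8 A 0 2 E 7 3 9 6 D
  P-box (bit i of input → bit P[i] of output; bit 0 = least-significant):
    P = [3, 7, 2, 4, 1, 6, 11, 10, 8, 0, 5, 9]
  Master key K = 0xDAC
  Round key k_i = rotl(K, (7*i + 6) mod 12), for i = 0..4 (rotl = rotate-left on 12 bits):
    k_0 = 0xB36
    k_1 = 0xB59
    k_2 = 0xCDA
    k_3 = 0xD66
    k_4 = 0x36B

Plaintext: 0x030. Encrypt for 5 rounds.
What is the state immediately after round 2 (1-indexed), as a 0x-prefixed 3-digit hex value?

s_0 = plaintext = 0x030
s_1 = Round(s_0, k_0) = 0x23E
s_2 = Round(s_1, k_1) = 0x1FD
s_3 = Round(s_2, k_2) = 0x1E0
s_4 = Round(s_3, k_3) = 0x40E
s_5 = Round(s_4, k_4) = 0x0EC

0x1FD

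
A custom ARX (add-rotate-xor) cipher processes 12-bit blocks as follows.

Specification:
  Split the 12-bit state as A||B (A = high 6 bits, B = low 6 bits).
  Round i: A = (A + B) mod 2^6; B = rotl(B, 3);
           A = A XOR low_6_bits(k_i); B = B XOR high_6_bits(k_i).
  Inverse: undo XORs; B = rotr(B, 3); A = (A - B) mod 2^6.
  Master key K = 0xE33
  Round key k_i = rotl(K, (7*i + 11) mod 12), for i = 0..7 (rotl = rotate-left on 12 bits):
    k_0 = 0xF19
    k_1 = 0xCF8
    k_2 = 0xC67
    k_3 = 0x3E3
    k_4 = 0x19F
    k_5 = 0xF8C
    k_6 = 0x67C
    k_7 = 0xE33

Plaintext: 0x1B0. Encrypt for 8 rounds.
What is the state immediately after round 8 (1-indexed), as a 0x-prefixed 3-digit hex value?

0x718

s_0 = plaintext = 0x1B0
s_1 = Round(s_0, k_0) = 0xBFA
s_2 = Round(s_1, k_1) = 0x464
s_3 = Round(s_2, k_2) = 0x495
s_4 = Round(s_3, k_3) = 0x125
s_5 = Round(s_4, k_4) = 0xDAA
s_6 = Round(s_5, k_5) = 0xB2B
s_7 = Round(s_6, k_6) = 0xAC4
s_8 = Round(s_7, k_7) = 0x718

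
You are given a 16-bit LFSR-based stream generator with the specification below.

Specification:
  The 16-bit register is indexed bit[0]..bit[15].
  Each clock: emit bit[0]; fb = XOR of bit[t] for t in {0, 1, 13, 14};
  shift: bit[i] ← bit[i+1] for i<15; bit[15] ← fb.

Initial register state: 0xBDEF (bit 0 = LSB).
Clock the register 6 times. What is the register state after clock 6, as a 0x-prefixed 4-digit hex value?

0xAEF7

reg_0 = 0xBDEF
clock 1: out=1, reg = 0xDEF7
clock 2: out=1, reg = 0xEF7B
clock 3: out=1, reg = 0x77BD
clock 4: out=1, reg = 0xBBDE
clock 5: out=0, reg = 0x5DEF
clock 6: out=1, reg = 0xAEF7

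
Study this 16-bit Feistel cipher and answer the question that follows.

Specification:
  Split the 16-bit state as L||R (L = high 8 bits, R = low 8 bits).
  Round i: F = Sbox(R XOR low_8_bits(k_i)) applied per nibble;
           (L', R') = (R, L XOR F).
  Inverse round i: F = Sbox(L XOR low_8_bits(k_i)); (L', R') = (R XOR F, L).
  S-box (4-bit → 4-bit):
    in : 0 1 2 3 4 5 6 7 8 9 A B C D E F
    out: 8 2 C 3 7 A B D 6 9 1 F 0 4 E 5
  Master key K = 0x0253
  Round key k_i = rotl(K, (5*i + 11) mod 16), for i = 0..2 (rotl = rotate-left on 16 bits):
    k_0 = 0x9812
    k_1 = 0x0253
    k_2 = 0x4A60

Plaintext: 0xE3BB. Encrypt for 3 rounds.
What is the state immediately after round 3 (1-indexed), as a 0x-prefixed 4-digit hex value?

s_0 = plaintext = 0xE3BB
s_1 = Round(s_0, k_0) = 0xBBFA
s_2 = Round(s_1, k_1) = 0xFAA2
s_3 = Round(s_2, k_2) = 0xA2F6

0xA2F6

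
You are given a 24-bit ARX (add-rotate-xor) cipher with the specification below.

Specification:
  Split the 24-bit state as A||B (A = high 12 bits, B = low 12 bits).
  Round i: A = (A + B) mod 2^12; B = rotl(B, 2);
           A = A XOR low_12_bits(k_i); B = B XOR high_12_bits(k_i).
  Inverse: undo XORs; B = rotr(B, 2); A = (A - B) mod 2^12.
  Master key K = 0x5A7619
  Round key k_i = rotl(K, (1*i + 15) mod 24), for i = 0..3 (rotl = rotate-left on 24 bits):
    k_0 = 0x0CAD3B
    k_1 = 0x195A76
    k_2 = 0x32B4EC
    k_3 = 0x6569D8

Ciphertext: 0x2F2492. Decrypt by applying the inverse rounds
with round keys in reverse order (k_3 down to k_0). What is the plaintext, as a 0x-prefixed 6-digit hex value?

0x0A1BA5

s_0 = ciphertext = 0x2F2492
s_1 = InvRound(s_0, k_3) = 0xA790B1
s_2 = InvRound(s_1, k_2) = 0x5AF8E6
s_3 = InvRound(s_2, k_1) = 0x17DE5C
s_4 = InvRound(s_3, k_0) = 0x0A1BA5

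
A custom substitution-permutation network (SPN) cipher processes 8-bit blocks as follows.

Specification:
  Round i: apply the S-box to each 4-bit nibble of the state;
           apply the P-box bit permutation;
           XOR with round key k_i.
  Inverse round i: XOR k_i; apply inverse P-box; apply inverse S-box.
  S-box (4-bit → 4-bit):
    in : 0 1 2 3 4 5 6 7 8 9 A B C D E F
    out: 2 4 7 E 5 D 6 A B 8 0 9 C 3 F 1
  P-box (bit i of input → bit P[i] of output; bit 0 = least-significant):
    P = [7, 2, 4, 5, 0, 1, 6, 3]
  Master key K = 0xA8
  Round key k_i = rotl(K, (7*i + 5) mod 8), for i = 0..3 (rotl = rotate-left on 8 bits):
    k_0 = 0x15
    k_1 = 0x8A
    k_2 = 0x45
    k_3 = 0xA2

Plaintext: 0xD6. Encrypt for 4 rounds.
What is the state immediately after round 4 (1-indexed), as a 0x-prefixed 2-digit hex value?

0x58

s_0 = plaintext = 0xD6
s_1 = Round(s_0, k_0) = 0x02
s_2 = Round(s_1, k_1) = 0x1C
s_3 = Round(s_2, k_2) = 0x35
s_4 = Round(s_3, k_3) = 0x58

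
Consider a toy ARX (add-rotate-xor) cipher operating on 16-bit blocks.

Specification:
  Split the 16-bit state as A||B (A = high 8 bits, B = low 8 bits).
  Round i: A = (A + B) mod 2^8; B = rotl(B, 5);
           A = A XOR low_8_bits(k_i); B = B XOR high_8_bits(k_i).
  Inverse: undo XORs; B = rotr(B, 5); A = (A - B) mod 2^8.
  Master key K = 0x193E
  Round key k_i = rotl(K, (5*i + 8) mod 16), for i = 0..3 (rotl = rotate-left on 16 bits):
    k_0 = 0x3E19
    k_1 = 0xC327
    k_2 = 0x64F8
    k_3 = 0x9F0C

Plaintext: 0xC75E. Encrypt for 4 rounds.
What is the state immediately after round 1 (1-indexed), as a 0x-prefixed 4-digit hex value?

s_0 = plaintext = 0xC75E
s_1 = Round(s_0, k_0) = 0x3CF5
s_2 = Round(s_1, k_1) = 0x167D
s_3 = Round(s_2, k_2) = 0x6BCB
s_4 = Round(s_3, k_3) = 0x3AE6

0x3CF5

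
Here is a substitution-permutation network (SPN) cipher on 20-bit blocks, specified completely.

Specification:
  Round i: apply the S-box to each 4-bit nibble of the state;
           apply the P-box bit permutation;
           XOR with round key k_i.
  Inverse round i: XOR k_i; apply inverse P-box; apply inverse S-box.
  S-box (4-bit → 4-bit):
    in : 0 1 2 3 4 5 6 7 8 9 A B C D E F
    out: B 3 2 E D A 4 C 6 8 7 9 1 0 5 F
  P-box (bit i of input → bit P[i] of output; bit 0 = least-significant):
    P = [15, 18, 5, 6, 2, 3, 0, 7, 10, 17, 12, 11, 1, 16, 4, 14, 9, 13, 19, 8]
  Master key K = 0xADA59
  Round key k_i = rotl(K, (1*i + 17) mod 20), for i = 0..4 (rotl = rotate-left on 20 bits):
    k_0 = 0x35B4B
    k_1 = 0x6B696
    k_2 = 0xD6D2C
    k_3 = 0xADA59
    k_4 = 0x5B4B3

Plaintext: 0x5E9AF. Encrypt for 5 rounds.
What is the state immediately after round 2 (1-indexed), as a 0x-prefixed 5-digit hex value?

0xD776D

s_0 = plaintext = 0x5E9AF
s_1 = Round(s_0, k_0) = 0x7F234
s_2 = Round(s_1, k_1) = 0xD776D
s_3 = Round(s_2, k_2) = 0xD353D
s_4 = Round(s_3, k_3) = 0x992C0
s_5 = Round(s_4, k_4) = 0x375F7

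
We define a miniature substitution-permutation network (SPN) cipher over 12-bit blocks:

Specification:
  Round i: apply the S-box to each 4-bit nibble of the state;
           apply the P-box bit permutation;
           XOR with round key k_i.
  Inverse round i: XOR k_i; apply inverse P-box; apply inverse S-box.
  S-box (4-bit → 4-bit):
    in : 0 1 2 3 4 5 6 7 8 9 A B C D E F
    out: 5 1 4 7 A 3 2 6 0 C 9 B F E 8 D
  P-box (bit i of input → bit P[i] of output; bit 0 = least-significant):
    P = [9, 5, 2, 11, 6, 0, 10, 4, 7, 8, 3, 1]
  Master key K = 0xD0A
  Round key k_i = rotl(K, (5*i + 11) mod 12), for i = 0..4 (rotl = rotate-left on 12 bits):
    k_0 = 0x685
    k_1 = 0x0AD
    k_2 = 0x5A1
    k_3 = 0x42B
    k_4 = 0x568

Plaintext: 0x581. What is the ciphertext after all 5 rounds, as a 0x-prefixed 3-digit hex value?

0x2DA

s_0 = plaintext = 0x581
s_1 = Round(s_0, k_0) = 0x505
s_2 = Round(s_1, k_1) = 0x74D
s_3 = Round(s_2, k_2) = 0xC9C
s_4 = Round(s_3, k_3) = 0xB95
s_5 = Round(s_4, k_4) = 0x2DA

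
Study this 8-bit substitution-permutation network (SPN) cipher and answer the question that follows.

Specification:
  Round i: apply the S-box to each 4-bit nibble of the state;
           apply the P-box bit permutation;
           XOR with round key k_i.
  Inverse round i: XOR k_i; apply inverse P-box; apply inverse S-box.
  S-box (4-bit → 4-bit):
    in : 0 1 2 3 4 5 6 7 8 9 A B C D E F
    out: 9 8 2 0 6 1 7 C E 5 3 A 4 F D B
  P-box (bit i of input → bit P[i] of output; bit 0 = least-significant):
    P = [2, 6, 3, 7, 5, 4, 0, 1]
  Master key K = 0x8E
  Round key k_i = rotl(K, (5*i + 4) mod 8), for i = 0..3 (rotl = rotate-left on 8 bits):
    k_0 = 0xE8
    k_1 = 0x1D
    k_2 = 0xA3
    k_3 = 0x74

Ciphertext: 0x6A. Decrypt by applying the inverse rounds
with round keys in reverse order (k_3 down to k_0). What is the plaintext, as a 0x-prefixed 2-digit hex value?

0x64

s_0 = ciphertext = 0x6A
s_1 = InvRound(s_0, k_3) = 0xB9
s_2 = InvRound(s_1, k_2) = 0xBC
s_3 = InvRound(s_2, k_1) = 0x91
s_4 = InvRound(s_3, k_0) = 0x64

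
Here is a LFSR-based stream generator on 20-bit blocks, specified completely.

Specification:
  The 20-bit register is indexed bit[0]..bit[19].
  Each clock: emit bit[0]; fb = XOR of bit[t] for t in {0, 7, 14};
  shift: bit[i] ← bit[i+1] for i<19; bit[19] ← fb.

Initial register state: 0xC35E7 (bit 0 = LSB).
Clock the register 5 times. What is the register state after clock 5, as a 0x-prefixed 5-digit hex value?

reg_0 = 0xC35E7
clock 1: out=1, reg = 0x61AF3
clock 2: out=1, reg = 0x30D79
clock 3: out=1, reg = 0x986BC
clock 4: out=0, reg = 0xCC35E
clock 5: out=0, reg = 0xE61AF

0xE61AF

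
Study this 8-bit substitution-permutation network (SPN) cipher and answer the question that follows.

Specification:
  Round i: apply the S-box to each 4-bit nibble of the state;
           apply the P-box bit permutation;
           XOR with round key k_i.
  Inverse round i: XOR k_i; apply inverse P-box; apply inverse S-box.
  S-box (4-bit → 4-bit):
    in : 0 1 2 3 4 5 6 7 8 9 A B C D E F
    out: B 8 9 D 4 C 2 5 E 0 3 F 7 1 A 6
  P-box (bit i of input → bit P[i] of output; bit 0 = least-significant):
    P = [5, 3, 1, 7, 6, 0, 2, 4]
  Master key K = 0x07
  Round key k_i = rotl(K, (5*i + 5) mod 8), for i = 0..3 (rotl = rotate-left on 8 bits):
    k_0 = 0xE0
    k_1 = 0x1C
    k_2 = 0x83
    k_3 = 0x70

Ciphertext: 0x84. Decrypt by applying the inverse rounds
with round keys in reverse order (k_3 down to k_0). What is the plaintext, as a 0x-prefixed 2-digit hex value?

s_0 = ciphertext = 0x84
s_1 = InvRound(s_0, k_3) = 0x32
s_2 = InvRound(s_1, k_2) = 0xE2
s_3 = InvRound(s_2, k_1) = 0x3B
s_4 = InvRound(s_3, k_0) = 0x08

0x08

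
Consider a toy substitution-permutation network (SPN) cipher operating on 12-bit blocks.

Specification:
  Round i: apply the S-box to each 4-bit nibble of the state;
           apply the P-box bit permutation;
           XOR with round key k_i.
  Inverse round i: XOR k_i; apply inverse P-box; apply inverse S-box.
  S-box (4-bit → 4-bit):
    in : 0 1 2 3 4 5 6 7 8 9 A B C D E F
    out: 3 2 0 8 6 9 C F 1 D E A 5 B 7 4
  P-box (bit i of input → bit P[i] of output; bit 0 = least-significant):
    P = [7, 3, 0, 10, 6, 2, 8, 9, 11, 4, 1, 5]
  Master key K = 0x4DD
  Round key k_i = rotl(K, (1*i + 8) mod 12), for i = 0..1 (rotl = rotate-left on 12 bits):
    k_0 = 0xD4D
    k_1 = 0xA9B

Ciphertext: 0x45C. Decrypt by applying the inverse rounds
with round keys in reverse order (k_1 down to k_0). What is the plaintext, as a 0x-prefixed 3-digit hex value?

s_0 = ciphertext = 0x45C
s_1 = InvRound(s_0, k_1) = 0xCD9
s_2 = InvRound(s_1, k_0) = 0x148

0x148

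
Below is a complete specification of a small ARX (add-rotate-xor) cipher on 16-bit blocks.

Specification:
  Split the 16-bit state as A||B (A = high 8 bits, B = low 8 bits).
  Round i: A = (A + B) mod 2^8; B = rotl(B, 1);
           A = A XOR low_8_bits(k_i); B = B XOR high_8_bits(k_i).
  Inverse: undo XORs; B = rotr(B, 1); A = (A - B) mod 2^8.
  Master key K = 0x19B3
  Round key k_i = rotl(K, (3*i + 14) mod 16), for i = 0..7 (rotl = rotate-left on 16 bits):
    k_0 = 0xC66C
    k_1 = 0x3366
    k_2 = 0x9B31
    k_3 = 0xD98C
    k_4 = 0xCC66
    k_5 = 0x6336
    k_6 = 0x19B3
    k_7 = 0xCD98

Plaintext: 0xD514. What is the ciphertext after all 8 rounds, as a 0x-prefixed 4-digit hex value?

s_0 = plaintext = 0xD514
s_1 = Round(s_0, k_0) = 0x85EE
s_2 = Round(s_1, k_1) = 0x15EE
s_3 = Round(s_2, k_2) = 0x3246
s_4 = Round(s_3, k_3) = 0xF455
s_5 = Round(s_4, k_4) = 0x2F66
s_6 = Round(s_5, k_5) = 0xA3AF
s_7 = Round(s_6, k_6) = 0xE146
s_8 = Round(s_7, k_7) = 0xBF41

0xBF41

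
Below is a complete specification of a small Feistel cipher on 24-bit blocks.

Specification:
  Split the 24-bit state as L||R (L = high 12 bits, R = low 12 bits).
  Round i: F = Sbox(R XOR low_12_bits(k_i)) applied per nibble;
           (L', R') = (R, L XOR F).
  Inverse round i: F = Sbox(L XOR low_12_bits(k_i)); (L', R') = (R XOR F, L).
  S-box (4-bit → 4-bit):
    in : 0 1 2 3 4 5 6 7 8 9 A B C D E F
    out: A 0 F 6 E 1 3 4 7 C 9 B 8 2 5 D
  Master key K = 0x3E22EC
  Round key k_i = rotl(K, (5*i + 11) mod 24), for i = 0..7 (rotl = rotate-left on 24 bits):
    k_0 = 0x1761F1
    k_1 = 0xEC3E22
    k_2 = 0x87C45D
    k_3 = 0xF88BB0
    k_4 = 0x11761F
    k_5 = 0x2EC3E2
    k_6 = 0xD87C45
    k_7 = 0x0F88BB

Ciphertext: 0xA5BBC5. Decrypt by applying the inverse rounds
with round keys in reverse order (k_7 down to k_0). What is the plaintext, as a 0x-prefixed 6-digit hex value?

0x972B93

s_0 = ciphertext = 0xA5BBC5
s_1 = InvRound(s_0, k_7) = 0x49FA5B
s_2 = InvRound(s_1, k_6) = 0xD7249F
s_3 = InvRound(s_2, k_5) = 0x155D72
s_4 = InvRound(s_3, k_4) = 0x99B155
s_5 = InvRound(s_4, k_3) = 0xEAE99B
s_6 = InvRound(s_5, k_2) = 0x04DEAE
s_7 = InvRound(s_6, k_1) = 0xB9304D
s_8 = InvRound(s_7, k_0) = 0x972B93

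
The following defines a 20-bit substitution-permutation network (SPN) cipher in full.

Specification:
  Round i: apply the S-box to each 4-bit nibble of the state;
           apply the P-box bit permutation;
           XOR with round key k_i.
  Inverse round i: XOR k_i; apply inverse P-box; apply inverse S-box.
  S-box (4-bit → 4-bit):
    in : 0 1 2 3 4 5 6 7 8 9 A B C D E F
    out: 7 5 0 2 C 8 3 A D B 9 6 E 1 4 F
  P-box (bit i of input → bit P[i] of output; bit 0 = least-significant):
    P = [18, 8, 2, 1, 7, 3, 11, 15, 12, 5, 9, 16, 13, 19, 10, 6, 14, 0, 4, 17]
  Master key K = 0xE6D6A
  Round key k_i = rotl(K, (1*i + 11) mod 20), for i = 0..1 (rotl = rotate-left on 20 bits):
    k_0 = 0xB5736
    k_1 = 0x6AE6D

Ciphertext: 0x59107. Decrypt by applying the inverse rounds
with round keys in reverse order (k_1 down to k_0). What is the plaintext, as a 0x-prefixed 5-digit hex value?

s_0 = ciphertext = 0x59107
s_1 = InvRound(s_0, k_1) = 0x58FB7
s_2 = InvRound(s_1, k_0) = 0x93D8D

0x93D8D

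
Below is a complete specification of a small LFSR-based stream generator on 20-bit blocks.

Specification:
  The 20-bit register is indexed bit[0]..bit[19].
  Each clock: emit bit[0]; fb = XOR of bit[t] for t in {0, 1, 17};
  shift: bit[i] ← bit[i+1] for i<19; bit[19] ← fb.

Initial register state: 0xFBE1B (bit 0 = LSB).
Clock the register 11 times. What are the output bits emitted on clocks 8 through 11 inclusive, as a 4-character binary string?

reg_0 = 0xFBE1B
clock 1: out=1, reg = 0xFDF0D
clock 2: out=1, reg = 0x7EF86
clock 3: out=0, reg = 0x3F7C3
clock 4: out=1, reg = 0x9FBE1
clock 5: out=1, reg = 0xCFDF0
clock 6: out=0, reg = 0x67EF8
clock 7: out=0, reg = 0xB3F7C
clock 8: out=0, reg = 0xD9FBE
clock 9: out=0, reg = 0xECFDF
clock 10: out=1, reg = 0xF67EF
clock 11: out=1, reg = 0xFB3F7

0011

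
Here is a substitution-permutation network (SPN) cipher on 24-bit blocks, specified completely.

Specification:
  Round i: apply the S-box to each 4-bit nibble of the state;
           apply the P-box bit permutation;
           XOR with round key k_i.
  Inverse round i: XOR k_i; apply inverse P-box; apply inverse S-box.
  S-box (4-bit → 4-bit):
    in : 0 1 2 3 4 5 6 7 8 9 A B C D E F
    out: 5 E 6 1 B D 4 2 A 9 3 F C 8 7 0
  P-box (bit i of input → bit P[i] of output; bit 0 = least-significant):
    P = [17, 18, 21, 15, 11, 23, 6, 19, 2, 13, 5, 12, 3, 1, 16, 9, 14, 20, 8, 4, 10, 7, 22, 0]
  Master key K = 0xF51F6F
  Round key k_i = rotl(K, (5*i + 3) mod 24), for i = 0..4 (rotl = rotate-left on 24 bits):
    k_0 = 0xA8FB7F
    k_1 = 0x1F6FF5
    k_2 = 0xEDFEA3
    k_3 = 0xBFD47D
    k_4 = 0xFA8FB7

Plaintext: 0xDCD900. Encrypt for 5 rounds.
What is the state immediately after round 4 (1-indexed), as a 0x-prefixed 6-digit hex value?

s_0 = plaintext = 0xDCD900
s_1 = Round(s_0, k_0) = 0x8AE02A
s_2 = Round(s_1, k_1) = 0x882F1A
s_3 = Round(s_2, k_2) = 0x72FE70
s_4 = Round(s_3, k_3) = 0x0DF5D9
s_5 = Round(s_4, k_4) = 0xB01B83

0x0DF5D9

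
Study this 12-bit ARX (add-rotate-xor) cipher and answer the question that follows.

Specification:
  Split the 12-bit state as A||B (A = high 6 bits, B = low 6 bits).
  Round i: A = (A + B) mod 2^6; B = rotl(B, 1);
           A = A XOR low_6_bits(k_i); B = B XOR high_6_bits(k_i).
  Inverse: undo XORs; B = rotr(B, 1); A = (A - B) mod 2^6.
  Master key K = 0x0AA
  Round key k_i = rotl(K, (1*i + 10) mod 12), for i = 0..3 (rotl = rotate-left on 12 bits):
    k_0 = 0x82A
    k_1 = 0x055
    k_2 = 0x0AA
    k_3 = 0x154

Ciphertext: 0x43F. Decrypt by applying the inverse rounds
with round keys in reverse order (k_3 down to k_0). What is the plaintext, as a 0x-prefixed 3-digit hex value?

s_0 = ciphertext = 0x43F
s_1 = InvRound(s_0, k_3) = 0x9DD
s_2 = InvRound(s_1, k_2) = 0x7AF
s_3 = InvRound(s_2, k_1) = 0xD17
s_4 = InvRound(s_3, k_0) = 0x8FB

0x8FB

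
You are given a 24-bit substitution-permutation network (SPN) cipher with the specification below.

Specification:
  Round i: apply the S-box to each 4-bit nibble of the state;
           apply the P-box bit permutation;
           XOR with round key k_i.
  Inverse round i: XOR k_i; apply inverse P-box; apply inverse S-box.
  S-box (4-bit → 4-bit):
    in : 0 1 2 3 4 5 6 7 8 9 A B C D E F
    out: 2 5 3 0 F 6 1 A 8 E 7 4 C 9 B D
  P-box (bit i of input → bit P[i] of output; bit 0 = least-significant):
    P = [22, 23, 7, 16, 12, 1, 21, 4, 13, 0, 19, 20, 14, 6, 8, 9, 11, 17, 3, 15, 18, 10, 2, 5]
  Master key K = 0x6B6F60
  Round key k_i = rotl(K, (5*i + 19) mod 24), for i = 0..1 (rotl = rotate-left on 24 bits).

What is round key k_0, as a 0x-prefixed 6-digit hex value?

K = 0x6B6F60
k_0 = rotl(K, (5*0+19) mod 24) = rotl(K, 19) = 0x035B7B

0x035B7B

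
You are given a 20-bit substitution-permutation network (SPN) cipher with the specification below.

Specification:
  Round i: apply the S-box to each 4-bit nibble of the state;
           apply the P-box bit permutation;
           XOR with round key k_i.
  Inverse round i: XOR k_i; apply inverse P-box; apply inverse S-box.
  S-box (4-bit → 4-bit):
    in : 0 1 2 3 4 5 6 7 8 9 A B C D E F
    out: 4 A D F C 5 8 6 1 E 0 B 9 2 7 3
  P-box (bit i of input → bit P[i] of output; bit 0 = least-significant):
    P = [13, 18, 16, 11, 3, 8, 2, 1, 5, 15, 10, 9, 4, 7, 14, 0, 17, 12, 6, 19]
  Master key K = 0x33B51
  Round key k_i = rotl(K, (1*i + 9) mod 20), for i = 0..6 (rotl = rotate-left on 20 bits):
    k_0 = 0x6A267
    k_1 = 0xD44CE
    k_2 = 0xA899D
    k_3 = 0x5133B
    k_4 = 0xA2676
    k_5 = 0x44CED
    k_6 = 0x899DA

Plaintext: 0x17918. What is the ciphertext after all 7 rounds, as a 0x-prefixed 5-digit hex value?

0x70614

s_0 = plaintext = 0x17918
s_1 = Round(s_0, k_0) = 0xE55E5
s_2 = Round(s_1, k_1) = 0xE31B2
s_3 = Round(s_2, k_2) = 0x97246
s_4 = Round(s_3, k_3) = 0xD4DDD
s_5 = Round(s_4, k_4) = 0xEF777
s_6 = Round(s_5, k_5) = 0x3D939
s_7 = Round(s_6, k_6) = 0x70614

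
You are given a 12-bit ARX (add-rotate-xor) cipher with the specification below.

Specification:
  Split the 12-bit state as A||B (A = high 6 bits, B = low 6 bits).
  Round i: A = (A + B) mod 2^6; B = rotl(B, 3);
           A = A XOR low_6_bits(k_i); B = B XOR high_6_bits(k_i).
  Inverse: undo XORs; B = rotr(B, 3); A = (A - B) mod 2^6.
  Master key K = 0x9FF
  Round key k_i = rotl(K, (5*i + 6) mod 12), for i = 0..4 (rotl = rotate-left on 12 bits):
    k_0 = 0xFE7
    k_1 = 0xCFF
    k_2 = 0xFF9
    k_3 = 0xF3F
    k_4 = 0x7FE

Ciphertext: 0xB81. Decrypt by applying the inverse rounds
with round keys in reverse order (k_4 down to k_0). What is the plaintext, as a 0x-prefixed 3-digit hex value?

s_0 = ciphertext = 0xB81
s_1 = InvRound(s_0, k_4) = 0x773
s_2 = InvRound(s_1, k_3) = 0xA79
s_3 = InvRound(s_2, k_2) = 0x830
s_4 = InvRound(s_3, k_1) = 0x1D8
s_5 = InvRound(s_4, k_0) = 0x93C

0x93C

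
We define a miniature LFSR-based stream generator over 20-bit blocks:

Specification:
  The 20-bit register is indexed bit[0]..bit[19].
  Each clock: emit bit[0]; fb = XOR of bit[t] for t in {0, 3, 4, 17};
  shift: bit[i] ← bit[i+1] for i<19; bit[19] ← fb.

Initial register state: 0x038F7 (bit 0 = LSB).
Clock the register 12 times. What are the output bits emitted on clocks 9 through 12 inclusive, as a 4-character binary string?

0001

reg_0 = 0x038F7
clock 1: out=1, reg = 0x01C7B
clock 2: out=1, reg = 0x80E3D
clock 3: out=1, reg = 0xC071E
clock 4: out=0, reg = 0x6038F
clock 5: out=1, reg = 0xB01C7
clock 6: out=1, reg = 0x580E3
clock 7: out=1, reg = 0xAC071
clock 8: out=1, reg = 0xD6038
clock 9: out=0, reg = 0x6B01C
clock 10: out=0, reg = 0xB580E
clock 11: out=0, reg = 0x5AC07
clock 12: out=1, reg = 0xAD603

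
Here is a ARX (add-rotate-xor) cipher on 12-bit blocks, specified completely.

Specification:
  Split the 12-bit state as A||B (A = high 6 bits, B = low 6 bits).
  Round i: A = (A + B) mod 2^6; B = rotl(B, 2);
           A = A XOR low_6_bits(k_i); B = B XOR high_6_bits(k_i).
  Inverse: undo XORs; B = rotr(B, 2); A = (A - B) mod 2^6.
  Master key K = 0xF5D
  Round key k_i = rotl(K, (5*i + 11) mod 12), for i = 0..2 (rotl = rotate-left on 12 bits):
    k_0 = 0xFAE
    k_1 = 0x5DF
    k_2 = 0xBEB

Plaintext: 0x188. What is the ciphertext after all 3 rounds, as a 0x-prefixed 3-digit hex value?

s_0 = plaintext = 0x188
s_1 = Round(s_0, k_0) = 0x81E
s_2 = Round(s_1, k_1) = 0x86E
s_3 = Round(s_2, k_2) = 0x915

0x915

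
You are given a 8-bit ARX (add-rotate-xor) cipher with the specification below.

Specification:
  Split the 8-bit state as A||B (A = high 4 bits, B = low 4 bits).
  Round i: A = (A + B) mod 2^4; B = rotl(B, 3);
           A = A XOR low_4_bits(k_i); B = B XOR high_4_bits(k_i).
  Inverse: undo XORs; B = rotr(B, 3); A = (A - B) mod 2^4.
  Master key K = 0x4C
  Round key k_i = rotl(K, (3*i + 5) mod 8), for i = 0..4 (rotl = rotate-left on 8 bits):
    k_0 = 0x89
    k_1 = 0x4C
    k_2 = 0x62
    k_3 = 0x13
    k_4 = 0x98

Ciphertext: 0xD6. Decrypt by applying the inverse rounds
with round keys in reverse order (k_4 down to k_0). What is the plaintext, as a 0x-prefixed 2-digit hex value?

s_0 = ciphertext = 0xD6
s_1 = InvRound(s_0, k_4) = 0x6F
s_2 = InvRound(s_1, k_3) = 0x8D
s_3 = InvRound(s_2, k_2) = 0x37
s_4 = InvRound(s_3, k_1) = 0x96
s_5 = InvRound(s_4, k_0) = 0x3D

0x3D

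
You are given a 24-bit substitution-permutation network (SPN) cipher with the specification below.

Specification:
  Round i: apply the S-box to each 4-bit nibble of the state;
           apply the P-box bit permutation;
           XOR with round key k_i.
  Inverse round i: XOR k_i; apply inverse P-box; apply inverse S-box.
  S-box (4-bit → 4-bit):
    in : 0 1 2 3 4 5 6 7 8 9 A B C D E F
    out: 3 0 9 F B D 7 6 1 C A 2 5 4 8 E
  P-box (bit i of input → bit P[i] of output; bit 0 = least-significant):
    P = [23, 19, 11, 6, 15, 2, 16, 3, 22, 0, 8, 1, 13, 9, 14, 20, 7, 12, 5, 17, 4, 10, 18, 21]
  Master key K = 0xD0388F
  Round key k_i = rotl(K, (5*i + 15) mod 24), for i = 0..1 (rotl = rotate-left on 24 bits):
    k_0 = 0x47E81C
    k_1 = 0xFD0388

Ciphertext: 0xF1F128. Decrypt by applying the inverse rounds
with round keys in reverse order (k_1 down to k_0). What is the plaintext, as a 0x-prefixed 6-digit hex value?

s_0 = ciphertext = 0xF1F128
s_1 = InvRound(s_0, k_1) = 0xD6618B
s_2 = InvRound(s_1, k_0) = 0x88EF6C

0x88EF6C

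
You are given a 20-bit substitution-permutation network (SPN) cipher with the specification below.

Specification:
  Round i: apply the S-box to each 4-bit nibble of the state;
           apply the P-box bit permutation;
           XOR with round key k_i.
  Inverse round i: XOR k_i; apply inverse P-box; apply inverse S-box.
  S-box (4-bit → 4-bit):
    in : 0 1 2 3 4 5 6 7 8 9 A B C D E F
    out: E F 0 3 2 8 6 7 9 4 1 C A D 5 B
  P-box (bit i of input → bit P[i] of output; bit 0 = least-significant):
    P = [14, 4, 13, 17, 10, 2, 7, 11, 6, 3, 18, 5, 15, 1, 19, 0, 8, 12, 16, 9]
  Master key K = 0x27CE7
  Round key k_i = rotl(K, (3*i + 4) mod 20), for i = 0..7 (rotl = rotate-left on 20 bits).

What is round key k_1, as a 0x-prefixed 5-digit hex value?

K = 0x27CE7
k_0 = rotl(K, (3*0+4) mod 20) = rotl(K, 4) = 0x7CE72
k_1 = rotl(K, (3*1+4) mod 20) = rotl(K, 7) = 0xE7393

0xE7393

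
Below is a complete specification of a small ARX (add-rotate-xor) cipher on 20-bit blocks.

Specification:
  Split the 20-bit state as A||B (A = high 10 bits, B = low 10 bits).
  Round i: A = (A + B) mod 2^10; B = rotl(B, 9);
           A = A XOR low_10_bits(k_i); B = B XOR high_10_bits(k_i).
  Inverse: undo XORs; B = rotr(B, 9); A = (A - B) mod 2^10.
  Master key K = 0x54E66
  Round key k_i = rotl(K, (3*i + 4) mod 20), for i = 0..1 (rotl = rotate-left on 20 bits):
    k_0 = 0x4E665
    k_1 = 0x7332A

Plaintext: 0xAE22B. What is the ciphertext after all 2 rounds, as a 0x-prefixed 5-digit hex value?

0xE60DA

s_0 = plaintext = 0xAE22B
s_1 = Round(s_0, k_0) = 0xA1A2C
s_2 = Round(s_1, k_1) = 0xE60DA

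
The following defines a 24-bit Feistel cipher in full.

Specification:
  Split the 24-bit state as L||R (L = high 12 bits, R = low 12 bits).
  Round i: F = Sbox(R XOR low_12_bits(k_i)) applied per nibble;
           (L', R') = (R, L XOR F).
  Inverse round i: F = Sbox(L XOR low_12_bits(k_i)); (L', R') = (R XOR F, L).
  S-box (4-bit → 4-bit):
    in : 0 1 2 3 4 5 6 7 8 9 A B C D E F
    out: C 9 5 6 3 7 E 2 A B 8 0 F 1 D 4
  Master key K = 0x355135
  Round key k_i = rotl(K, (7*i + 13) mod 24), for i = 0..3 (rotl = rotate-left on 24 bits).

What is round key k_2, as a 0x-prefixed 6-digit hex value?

0xAA89A9

K = 0x355135
k_0 = rotl(K, (7*0+13) mod 24) = rotl(K, 13) = 0x26A6AA
k_1 = rotl(K, (7*1+13) mod 24) = rotl(K, 20) = 0x535513
k_2 = rotl(K, (7*2+13) mod 24) = rotl(K, 3) = 0xAA89A9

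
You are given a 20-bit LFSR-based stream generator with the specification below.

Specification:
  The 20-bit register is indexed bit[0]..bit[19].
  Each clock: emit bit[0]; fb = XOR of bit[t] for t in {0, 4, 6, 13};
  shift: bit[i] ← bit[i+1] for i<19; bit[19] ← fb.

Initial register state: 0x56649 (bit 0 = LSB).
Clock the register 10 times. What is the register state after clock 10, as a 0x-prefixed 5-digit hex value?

0x87D59

reg_0 = 0x56649
clock 1: out=1, reg = 0xAB324
clock 2: out=0, reg = 0xD5992
clock 3: out=0, reg = 0xEACC9
clock 4: out=1, reg = 0xF5664
clock 5: out=0, reg = 0xFAB32
clock 6: out=0, reg = 0x7D599
clock 7: out=1, reg = 0x3EACC
clock 8: out=0, reg = 0x1F566
clock 9: out=0, reg = 0x0FAB3
clock 10: out=1, reg = 0x87D59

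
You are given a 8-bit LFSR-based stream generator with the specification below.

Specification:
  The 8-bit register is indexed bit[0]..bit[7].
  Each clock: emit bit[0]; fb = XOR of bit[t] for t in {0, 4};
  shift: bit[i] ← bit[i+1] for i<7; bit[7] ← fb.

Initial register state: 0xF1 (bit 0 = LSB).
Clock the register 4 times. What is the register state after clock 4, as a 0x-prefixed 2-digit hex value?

reg_0 = 0xF1
clock 1: out=1, reg = 0x78
clock 2: out=0, reg = 0xBC
clock 3: out=0, reg = 0xDE
clock 4: out=0, reg = 0xEF

0xEF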